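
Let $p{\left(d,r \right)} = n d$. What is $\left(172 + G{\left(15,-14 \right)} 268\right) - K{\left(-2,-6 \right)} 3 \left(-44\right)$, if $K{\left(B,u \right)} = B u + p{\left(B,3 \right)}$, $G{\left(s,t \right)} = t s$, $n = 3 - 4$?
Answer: $-54260$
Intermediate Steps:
$n = -1$
$G{\left(s,t \right)} = s t$
$p{\left(d,r \right)} = - d$
$K{\left(B,u \right)} = - B + B u$ ($K{\left(B,u \right)} = B u - B = - B + B u$)
$\left(172 + G{\left(15,-14 \right)} 268\right) - K{\left(-2,-6 \right)} 3 \left(-44\right) = \left(172 + 15 \left(-14\right) 268\right) - - 2 \left(-1 - 6\right) 3 \left(-44\right) = \left(172 - 56280\right) - \left(-2\right) \left(-7\right) 3 \left(-44\right) = \left(172 - 56280\right) - 14 \cdot 3 \left(-44\right) = -56108 - 42 \left(-44\right) = -56108 - -1848 = -56108 + 1848 = -54260$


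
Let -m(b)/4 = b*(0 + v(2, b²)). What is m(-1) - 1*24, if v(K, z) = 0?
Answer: -24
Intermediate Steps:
m(b) = 0 (m(b) = -4*b*(0 + 0) = -4*b*0 = -4*0 = 0)
m(-1) - 1*24 = 0 - 1*24 = 0 - 24 = -24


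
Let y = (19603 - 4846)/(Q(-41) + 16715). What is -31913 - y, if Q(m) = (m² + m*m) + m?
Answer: -639423625/20036 ≈ -31914.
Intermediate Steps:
Q(m) = m + 2*m² (Q(m) = (m² + m²) + m = 2*m² + m = m + 2*m²)
y = 14757/20036 (y = (19603 - 4846)/(-41*(1 + 2*(-41)) + 16715) = 14757/(-41*(1 - 82) + 16715) = 14757/(-41*(-81) + 16715) = 14757/(3321 + 16715) = 14757/20036 ≈ 0.73652)
-31913 - y = -31913 - 1*14757/20036 = -31913 - 14757/20036 = -639423625/20036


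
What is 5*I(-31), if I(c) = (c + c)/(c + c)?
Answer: 5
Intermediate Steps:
I(c) = 1 (I(c) = (2*c)/((2*c)) = (2*c)*(1/(2*c)) = 1)
5*I(-31) = 5*1 = 5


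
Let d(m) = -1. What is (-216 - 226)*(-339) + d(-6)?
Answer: 149837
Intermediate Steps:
(-216 - 226)*(-339) + d(-6) = (-216 - 226)*(-339) - 1 = -442*(-339) - 1 = 149838 - 1 = 149837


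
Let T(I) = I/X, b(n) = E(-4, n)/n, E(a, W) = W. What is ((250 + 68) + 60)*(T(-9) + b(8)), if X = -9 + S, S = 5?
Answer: 2457/2 ≈ 1228.5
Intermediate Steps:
X = -4 (X = -9 + 5 = -4)
b(n) = 1 (b(n) = n/n = 1)
T(I) = -I/4 (T(I) = I/(-4) = I*(-¼) = -I/4)
((250 + 68) + 60)*(T(-9) + b(8)) = ((250 + 68) + 60)*(-¼*(-9) + 1) = (318 + 60)*(9/4 + 1) = 378*(13/4) = 2457/2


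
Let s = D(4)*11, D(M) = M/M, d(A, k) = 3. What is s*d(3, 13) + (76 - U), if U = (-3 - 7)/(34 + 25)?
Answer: 6441/59 ≈ 109.17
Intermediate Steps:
U = -10/59 ≈ -0.16949
D(M) = 1
s = 11 (s = 1*11 = 11)
s*d(3, 13) + (76 - U) = 11*3 + (76 - 1*(-10/59)) = 33 + (76 + 10/59) = 33 + 4494/59 = 6441/59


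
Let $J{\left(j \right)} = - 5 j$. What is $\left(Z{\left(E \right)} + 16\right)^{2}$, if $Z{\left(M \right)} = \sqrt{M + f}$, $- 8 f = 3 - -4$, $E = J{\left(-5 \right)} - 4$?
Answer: $\frac{\left(64 + \sqrt{322}\right)^{2}}{16} \approx 419.68$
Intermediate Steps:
$E = 21$ ($E = \left(-5\right) \left(-5\right) - 4 = 25 - 4 = 21$)
$f = - \frac{7}{8}$ ($f = - \frac{3 - -4}{8} = - \frac{3 + 4}{8} = \left(- \frac{1}{8}\right) 7 = - \frac{7}{8} \approx -0.875$)
$Z{\left(M \right)} = \sqrt{- \frac{7}{8} + M}$ ($Z{\left(M \right)} = \sqrt{M - \frac{7}{8}} = \sqrt{- \frac{7}{8} + M}$)
$\left(Z{\left(E \right)} + 16\right)^{2} = \left(\frac{\sqrt{-14 + 16 \cdot 21}}{4} + 16\right)^{2} = \left(\frac{\sqrt{-14 + 336}}{4} + 16\right)^{2} = \left(\frac{\sqrt{322}}{4} + 16\right)^{2} = \left(16 + \frac{\sqrt{322}}{4}\right)^{2}$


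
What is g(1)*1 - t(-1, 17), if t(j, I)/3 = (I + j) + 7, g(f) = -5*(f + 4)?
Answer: -94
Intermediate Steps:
g(f) = -20 - 5*f (g(f) = -5*(4 + f) = -20 - 5*f)
t(j, I) = 21 + 3*I + 3*j (t(j, I) = 3*((I + j) + 7) = 3*(7 + I + j) = 21 + 3*I + 3*j)
g(1)*1 - t(-1, 17) = (-20 - 5*1)*1 - (21 + 3*17 + 3*(-1)) = (-20 - 5)*1 - (21 + 51 - 3) = -25*1 - 1*69 = -25 - 69 = -94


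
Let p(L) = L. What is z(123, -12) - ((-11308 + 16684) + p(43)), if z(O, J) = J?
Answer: -5431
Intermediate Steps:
z(123, -12) - ((-11308 + 16684) + p(43)) = -12 - ((-11308 + 16684) + 43) = -12 - (5376 + 43) = -12 - 1*5419 = -12 - 5419 = -5431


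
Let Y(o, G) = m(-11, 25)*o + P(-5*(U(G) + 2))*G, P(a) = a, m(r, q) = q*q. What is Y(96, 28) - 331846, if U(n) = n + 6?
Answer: -276886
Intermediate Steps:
m(r, q) = q**2
U(n) = 6 + n
Y(o, G) = 625*o + G*(-40 - 5*G) (Y(o, G) = 25**2*o + (-5*((6 + G) + 2))*G = 625*o + (-5*(8 + G))*G = 625*o + (-40 - 5*G)*G = 625*o + G*(-40 - 5*G))
Y(96, 28) - 331846 = (625*96 - 5*28*(8 + 28)) - 331846 = (60000 - 5*28*36) - 331846 = (60000 - 5040) - 331846 = 54960 - 331846 = -276886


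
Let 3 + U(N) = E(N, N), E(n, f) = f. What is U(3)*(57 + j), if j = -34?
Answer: 0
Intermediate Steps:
U(N) = -3 + N
U(3)*(57 + j) = (-3 + 3)*(57 - 34) = 0*23 = 0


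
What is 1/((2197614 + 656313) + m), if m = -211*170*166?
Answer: -1/3100493 ≈ -3.2253e-7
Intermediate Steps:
m = -5954420 (m = -35870*166 = -5954420)
1/((2197614 + 656313) + m) = 1/((2197614 + 656313) - 5954420) = 1/(2853927 - 5954420) = 1/(-3100493) = -1/3100493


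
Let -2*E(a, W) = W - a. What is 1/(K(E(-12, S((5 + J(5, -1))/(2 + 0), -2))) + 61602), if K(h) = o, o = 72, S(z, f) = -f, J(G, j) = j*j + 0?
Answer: 1/61674 ≈ 1.6214e-5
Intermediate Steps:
J(G, j) = j² (J(G, j) = j² + 0 = j²)
E(a, W) = a/2 - W/2 (E(a, W) = -(W - a)/2 = a/2 - W/2)
K(h) = 72
1/(K(E(-12, S((5 + J(5, -1))/(2 + 0), -2))) + 61602) = 1/(72 + 61602) = 1/61674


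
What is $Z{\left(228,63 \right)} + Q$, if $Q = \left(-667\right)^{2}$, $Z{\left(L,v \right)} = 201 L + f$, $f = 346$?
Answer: $491063$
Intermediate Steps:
$Z{\left(L,v \right)} = 346 + 201 L$ ($Z{\left(L,v \right)} = 201 L + 346 = 346 + 201 L$)
$Q = 444889$
$Z{\left(228,63 \right)} + Q = \left(346 + 201 \cdot 228\right) + 444889 = \left(346 + 45828\right) + 444889 = 46174 + 444889 = 491063$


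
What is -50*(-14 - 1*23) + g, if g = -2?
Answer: 1848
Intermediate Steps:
-50*(-14 - 1*23) + g = -50*(-14 - 1*23) - 2 = -50*(-14 - 23) - 2 = -50*(-37) - 2 = 1850 - 2 = 1848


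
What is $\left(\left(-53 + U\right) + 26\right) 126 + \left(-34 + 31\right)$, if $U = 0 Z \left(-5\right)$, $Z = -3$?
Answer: $-3405$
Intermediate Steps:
$U = 0$ ($U = 0 \left(-3\right) \left(-5\right) = 0 \left(-5\right) = 0$)
$\left(\left(-53 + U\right) + 26\right) 126 + \left(-34 + 31\right) = \left(\left(-53 + 0\right) + 26\right) 126 + \left(-34 + 31\right) = \left(-53 + 26\right) 126 - 3 = \left(-27\right) 126 - 3 = -3402 - 3 = -3405$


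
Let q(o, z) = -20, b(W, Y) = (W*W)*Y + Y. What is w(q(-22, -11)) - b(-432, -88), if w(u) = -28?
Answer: 16422972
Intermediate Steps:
b(W, Y) = Y + Y*W² (b(W, Y) = W²*Y + Y = Y*W² + Y = Y + Y*W²)
w(q(-22, -11)) - b(-432, -88) = -28 - (-88)*(1 + (-432)²) = -28 - (-88)*(1 + 186624) = -28 - (-88)*186625 = -28 - 1*(-16423000) = -28 + 16423000 = 16422972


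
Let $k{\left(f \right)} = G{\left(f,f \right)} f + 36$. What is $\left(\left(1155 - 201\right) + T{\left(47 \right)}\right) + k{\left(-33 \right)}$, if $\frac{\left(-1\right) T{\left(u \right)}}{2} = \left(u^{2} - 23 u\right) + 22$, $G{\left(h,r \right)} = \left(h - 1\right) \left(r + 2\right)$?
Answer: $-36092$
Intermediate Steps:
$G{\left(h,r \right)} = \left(-1 + h\right) \left(2 + r\right)$
$k{\left(f \right)} = 36 + f \left(-2 + f + f^{2}\right)$ ($k{\left(f \right)} = \left(-2 - f + 2 f + f f\right) f + 36 = \left(-2 - f + 2 f + f^{2}\right) f + 36 = \left(-2 + f + f^{2}\right) f + 36 = f \left(-2 + f + f^{2}\right) + 36 = 36 + f \left(-2 + f + f^{2}\right)$)
$T{\left(u \right)} = -44 - 2 u^{2} + 46 u$ ($T{\left(u \right)} = - 2 \left(\left(u^{2} - 23 u\right) + 22\right) = - 2 \left(22 + u^{2} - 23 u\right) = -44 - 2 u^{2} + 46 u$)
$\left(\left(1155 - 201\right) + T{\left(47 \right)}\right) + k{\left(-33 \right)} = \left(\left(1155 - 201\right) - \left(-2118 + 4418\right)\right) + \left(36 - 33 \left(-2 - 33 + \left(-33\right)^{2}\right)\right) = \left(\left(1155 - 201\right) - 2300\right) + \left(36 - 33 \left(-2 - 33 + 1089\right)\right) = \left(954 - 2300\right) + \left(36 - 34782\right) = -1346 - 34746 = -36092$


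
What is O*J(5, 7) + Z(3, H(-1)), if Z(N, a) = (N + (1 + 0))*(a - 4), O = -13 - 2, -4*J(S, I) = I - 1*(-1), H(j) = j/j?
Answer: 18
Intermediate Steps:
H(j) = 1
J(S, I) = -1/4 - I/4 (J(S, I) = -(I - 1*(-1))/4 = -(I + 1)/4 = -(1 + I)/4 = -1/4 - I/4)
O = -15
Z(N, a) = (1 + N)*(-4 + a) (Z(N, a) = (N + 1)*(-4 + a) = (1 + N)*(-4 + a))
O*J(5, 7) + Z(3, H(-1)) = -15*(-1/4 - 1/4*7) + (-4 + 1 - 4*3 + 3*1) = -15*(-1/4 - 7/4) + (-4 + 1 - 12 + 3) = -15*(-2) - 12 = 30 - 12 = 18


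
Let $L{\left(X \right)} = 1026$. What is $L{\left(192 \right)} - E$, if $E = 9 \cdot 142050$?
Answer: $-1277424$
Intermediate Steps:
$E = 1278450$
$L{\left(192 \right)} - E = 1026 - 1278450 = -1277424$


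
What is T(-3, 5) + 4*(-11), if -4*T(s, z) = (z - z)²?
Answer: -44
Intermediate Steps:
T(s, z) = 0 (T(s, z) = -(z - z)²/4 = -¼*0² = -¼*0 = 0)
T(-3, 5) + 4*(-11) = 0 + 4*(-11) = 0 - 44 = -44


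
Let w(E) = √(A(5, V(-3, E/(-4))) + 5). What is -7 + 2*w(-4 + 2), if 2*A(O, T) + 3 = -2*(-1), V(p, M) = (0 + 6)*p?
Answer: -7 + 3*√2 ≈ -2.7574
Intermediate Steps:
V(p, M) = 6*p
A(O, T) = -½ (A(O, T) = -3/2 + (-2*(-1))/2 = -3/2 + (½)*2 = -3/2 + 1 = -½)
w(E) = 3*√2/2 (w(E) = √(-½ + 5) = √(9/2) = 3*√2/2)
-7 + 2*w(-4 + 2) = -7 + 2*(3*√2/2) = -7 + 3*√2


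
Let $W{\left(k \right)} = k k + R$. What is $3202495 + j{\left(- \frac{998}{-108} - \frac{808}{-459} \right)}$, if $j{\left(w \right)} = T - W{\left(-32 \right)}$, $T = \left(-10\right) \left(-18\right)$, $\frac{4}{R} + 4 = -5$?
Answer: $\frac{28814863}{9} \approx 3.2017 \cdot 10^{6}$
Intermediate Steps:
$R = - \frac{4}{9}$ ($R = \frac{4}{-4 - 5} = \frac{4}{-9} = 4 \left(- \frac{1}{9}\right) = - \frac{4}{9} \approx -0.44444$)
$T = 180$
$W{\left(k \right)} = - \frac{4}{9} + k^{2}$ ($W{\left(k \right)} = k k - \frac{4}{9} = k^{2} - \frac{4}{9} = - \frac{4}{9} + k^{2}$)
$j{\left(w \right)} = - \frac{7592}{9}$ ($j{\left(w \right)} = 180 - \left(- \frac{4}{9} + \left(-32\right)^{2}\right) = 180 - \left(- \frac{4}{9} + 1024\right) = 180 - \frac{9212}{9} = - \frac{7592}{9}$)
$3202495 + j{\left(- \frac{998}{-108} - \frac{808}{-459} \right)} = 3202495 - \frac{7592}{9} = \frac{28814863}{9}$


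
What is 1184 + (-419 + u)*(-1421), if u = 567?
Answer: -209124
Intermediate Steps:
1184 + (-419 + u)*(-1421) = 1184 + (-419 + 567)*(-1421) = 1184 + 148*(-1421) = 1184 - 210308 = -209124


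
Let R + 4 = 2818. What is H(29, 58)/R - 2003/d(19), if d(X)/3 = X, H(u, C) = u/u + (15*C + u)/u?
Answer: -939103/26733 ≈ -35.129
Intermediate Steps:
R = 2814 (R = -4 + 2818 = 2814)
H(u, C) = 1 + (u + 15*C)/u
d(X) = 3*X
H(29, 58)/R - 2003/d(19) = (2 + 15*58/29)/2814 - 2003/(3*19) = (2 + 15*58*(1/29))*(1/2814) - 2003/57 = (2 + 30)*(1/2814) - 2003*1/57 = 32*(1/2814) - 2003/57 = 16/1407 - 2003/57 = -939103/26733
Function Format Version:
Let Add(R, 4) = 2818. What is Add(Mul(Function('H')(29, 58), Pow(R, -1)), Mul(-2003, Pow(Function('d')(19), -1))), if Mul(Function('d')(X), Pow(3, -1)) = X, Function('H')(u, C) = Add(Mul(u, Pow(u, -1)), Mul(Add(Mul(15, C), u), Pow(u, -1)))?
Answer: Rational(-939103, 26733) ≈ -35.129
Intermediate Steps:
R = 2814 (R = Add(-4, 2818) = 2814)
Function('H')(u, C) = Add(1, Mul(Pow(u, -1), Add(u, Mul(15, C)))) (Function('H')(u, C) = Add(1, Mul(Add(u, Mul(15, C)), Pow(u, -1))) = Add(1, Mul(Pow(u, -1), Add(u, Mul(15, C)))))
Function('d')(X) = Mul(3, X)
Add(Mul(Function('H')(29, 58), Pow(R, -1)), Mul(-2003, Pow(Function('d')(19), -1))) = Add(Mul(Add(2, Mul(15, 58, Pow(29, -1))), Pow(2814, -1)), Mul(-2003, Pow(Mul(3, 19), -1))) = Add(Mul(Add(2, Mul(15, 58, Rational(1, 29))), Rational(1, 2814)), Mul(-2003, Pow(57, -1))) = Add(Mul(Add(2, 30), Rational(1, 2814)), Mul(-2003, Rational(1, 57))) = Add(Mul(32, Rational(1, 2814)), Rational(-2003, 57)) = Add(Rational(16, 1407), Rational(-2003, 57)) = Rational(-939103, 26733)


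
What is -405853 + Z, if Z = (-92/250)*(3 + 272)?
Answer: -2029771/5 ≈ -4.0595e+5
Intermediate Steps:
Z = -506/5 (Z = -92*1/250*275 = -46/125*275 = -506/5 ≈ -101.20)
-405853 + Z = -405853 - 506/5 = -2029771/5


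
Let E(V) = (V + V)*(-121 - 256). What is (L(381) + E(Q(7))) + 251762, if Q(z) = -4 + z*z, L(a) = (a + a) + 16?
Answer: 218610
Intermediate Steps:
L(a) = 16 + 2*a (L(a) = 2*a + 16 = 16 + 2*a)
Q(z) = -4 + z²
E(V) = -754*V (E(V) = (2*V)*(-377) = -754*V)
(L(381) + E(Q(7))) + 251762 = ((16 + 2*381) - 754*(-4 + 7²)) + 251762 = ((16 + 762) - 754*(-4 + 49)) + 251762 = (778 - 754*45) + 251762 = (778 - 33930) + 251762 = -33152 + 251762 = 218610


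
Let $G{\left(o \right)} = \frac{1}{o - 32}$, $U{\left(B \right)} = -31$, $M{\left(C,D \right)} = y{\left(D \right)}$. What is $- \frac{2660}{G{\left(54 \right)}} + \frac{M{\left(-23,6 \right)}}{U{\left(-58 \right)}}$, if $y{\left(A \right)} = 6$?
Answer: $- \frac{1814126}{31} \approx -58520.0$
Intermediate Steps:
$M{\left(C,D \right)} = 6$
$G{\left(o \right)} = \frac{1}{-32 + o}$
$- \frac{2660}{G{\left(54 \right)}} + \frac{M{\left(-23,6 \right)}}{U{\left(-58 \right)}} = - \frac{2660}{\frac{1}{-32 + 54}} + \frac{6}{-31} = - \frac{2660}{\frac{1}{22}} + 6 \left(- \frac{1}{31}\right) = - 2660 \frac{1}{\frac{1}{22}} - \frac{6}{31} = \left(-2660\right) 22 - \frac{6}{31} = -58520 - \frac{6}{31} = - \frac{1814126}{31}$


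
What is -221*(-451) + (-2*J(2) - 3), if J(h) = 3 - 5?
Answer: 99672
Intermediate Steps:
J(h) = -2
-221*(-451) + (-2*J(2) - 3) = -221*(-451) + (-2*(-2) - 3) = 99671 + (4 - 3) = 99671 + 1 = 99672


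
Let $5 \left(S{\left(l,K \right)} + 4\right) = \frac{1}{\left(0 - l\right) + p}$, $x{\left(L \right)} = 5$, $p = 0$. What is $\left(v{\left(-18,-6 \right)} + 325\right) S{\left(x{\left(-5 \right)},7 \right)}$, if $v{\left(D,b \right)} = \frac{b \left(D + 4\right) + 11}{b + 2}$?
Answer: $- \frac{24341}{20} \approx -1217.1$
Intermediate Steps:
$S{\left(l,K \right)} = -4 - \frac{1}{5 l}$ ($S{\left(l,K \right)} = -4 + \frac{1}{5 \left(\left(0 - l\right) + 0\right)} = -4 + \frac{1}{5 \left(- l + 0\right)} = -4 + \frac{1}{5 \left(- l\right)} = -4 + \frac{\left(-1\right) \frac{1}{l}}{5} = -4 - \frac{1}{5 l}$)
$v{\left(D,b \right)} = \frac{11 + b \left(4 + D\right)}{2 + b}$ ($v{\left(D,b \right)} = \frac{b \left(4 + D\right) + 11}{2 + b} = \frac{11 + b \left(4 + D\right)}{2 + b}$)
$\left(v{\left(-18,-6 \right)} + 325\right) S{\left(x{\left(-5 \right)},7 \right)} = \left(\frac{11 + 4 \left(-6\right) - -108}{2 - 6} + 325\right) \left(-4 - \frac{1}{5 \cdot 5}\right) = \left(\frac{11 - 24 + 108}{-4} + 325\right) \left(-4 - \frac{1}{25}\right) = \left(\left(- \frac{1}{4}\right) 95 + 325\right) \left(-4 - \frac{1}{25}\right) = \left(- \frac{95}{4} + 325\right) \left(- \frac{101}{25}\right) = \frac{1205}{4} \left(- \frac{101}{25}\right) = - \frac{24341}{20}$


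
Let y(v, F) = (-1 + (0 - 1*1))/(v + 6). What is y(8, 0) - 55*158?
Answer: -60831/7 ≈ -8690.1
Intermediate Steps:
y(v, F) = -2/(6 + v) (y(v, F) = (-1 + (0 - 1))/(6 + v) = (-1 - 1)/(6 + v) = -2/(6 + v))
y(8, 0) - 55*158 = -2/(6 + 8) - 55*158 = -2/14 - 8690 = -2*1/14 - 8690 = -⅐ - 8690 = -60831/7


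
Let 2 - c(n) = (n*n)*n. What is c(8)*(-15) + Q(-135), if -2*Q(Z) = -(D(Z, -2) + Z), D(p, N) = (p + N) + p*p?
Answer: 33253/2 ≈ 16627.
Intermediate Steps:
c(n) = 2 - n**3 (c(n) = 2 - n*n*n = 2 - n**2*n = 2 - n**3)
D(p, N) = N + p + p**2 (D(p, N) = (N + p) + p**2 = N + p + p**2)
Q(Z) = -1 + Z + Z**2/2 (Q(Z) = -(-1)*((-2 + Z + Z**2) + Z)/2 = -(-1)*(-2 + Z**2 + 2*Z)/2 = -(2 - Z**2 - 2*Z)/2 = -1 + Z + Z**2/2)
c(8)*(-15) + Q(-135) = (2 - 1*8**3)*(-15) + (-1 - 135 + (1/2)*(-135)**2) = (2 - 1*512)*(-15) + (-1 - 135 + (1/2)*18225) = (2 - 512)*(-15) + (-1 - 135 + 18225/2) = -510*(-15) + 17953/2 = 7650 + 17953/2 = 33253/2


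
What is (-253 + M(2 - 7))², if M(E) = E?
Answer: 66564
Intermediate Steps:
(-253 + M(2 - 7))² = (-253 + (2 - 7))² = (-253 - 5)² = (-258)² = 66564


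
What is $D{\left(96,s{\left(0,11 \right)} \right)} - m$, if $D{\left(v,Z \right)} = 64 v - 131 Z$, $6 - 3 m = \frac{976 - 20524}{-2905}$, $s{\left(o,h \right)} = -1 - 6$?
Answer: $\frac{20512911}{2905} \approx 7061.2$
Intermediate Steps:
$s{\left(o,h \right)} = -7$ ($s{\left(o,h \right)} = -1 - 6 = -7$)
$m = - \frac{706}{2905}$ ($m = 2 - \frac{\left(976 - 20524\right) \frac{1}{-2905}}{3} = 2 - \frac{\left(976 - 20524\right) \left(- \frac{1}{2905}\right)}{3} = 2 - \frac{\left(-19548\right) \left(- \frac{1}{2905}\right)}{3} = 2 - \frac{6516}{2905} = - \frac{706}{2905} \approx -0.24303$)
$D{\left(v,Z \right)} = - 131 Z + 64 v$
$D{\left(96,s{\left(0,11 \right)} \right)} - m = \left(\left(-131\right) \left(-7\right) + 64 \cdot 96\right) - - \frac{706}{2905} = \left(917 + 6144\right) + \frac{706}{2905} = 7061 + \frac{706}{2905} = \frac{20512911}{2905}$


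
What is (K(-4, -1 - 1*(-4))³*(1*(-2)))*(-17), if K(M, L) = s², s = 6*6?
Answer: 74010599424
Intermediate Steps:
s = 36
K(M, L) = 1296 (K(M, L) = 36² = 1296)
(K(-4, -1 - 1*(-4))³*(1*(-2)))*(-17) = (1296³*(1*(-2)))*(-17) = (2176782336*(-2))*(-17) = -4353564672*(-17) = 74010599424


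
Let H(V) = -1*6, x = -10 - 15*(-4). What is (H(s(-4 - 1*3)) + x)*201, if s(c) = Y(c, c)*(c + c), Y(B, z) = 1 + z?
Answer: 8844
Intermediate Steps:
x = 50 (x = -10 + 60 = 50)
s(c) = 2*c*(1 + c) (s(c) = (1 + c)*(c + c) = (1 + c)*(2*c) = 2*c*(1 + c))
H(V) = -6
(H(s(-4 - 1*3)) + x)*201 = (-6 + 50)*201 = 44*201 = 8844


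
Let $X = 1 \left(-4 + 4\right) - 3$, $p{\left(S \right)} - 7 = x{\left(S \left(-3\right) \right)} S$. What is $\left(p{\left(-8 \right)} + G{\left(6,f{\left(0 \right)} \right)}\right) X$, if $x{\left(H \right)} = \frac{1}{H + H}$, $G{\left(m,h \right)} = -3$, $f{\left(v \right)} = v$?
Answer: $- \frac{23}{2} \approx -11.5$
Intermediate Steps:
$x{\left(H \right)} = \frac{1}{2 H}$
$p{\left(S \right)} = \frac{41}{6}$ ($p{\left(S \right)} = 7 + \frac{1}{2 S \left(-3\right)} S = 7 + \frac{1}{2 \left(- 3 S\right)} S = 7 + \frac{\left(- \frac{1}{3}\right) \frac{1}{S}}{2} S = 7 + - \frac{1}{6 S} S = 7 - \frac{1}{6} = \frac{41}{6}$)
$X = -3$ ($X = 1 \cdot 0 - 3 = 0 - 3 = -3$)
$\left(p{\left(-8 \right)} + G{\left(6,f{\left(0 \right)} \right)}\right) X = \left(\frac{41}{6} - 3\right) \left(-3\right) = \frac{23}{6} \left(-3\right) = - \frac{23}{2}$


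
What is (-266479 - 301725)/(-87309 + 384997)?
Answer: -142051/74422 ≈ -1.9087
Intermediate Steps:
(-266479 - 301725)/(-87309 + 384997) = -568204/297688 = -568204*1/297688 = -142051/74422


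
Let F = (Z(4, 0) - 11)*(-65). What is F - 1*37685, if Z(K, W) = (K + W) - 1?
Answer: -37165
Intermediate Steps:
Z(K, W) = -1 + K + W
F = 520 (F = ((-1 + 4 + 0) - 11)*(-65) = (3 - 11)*(-65) = -8*(-65) = 520)
F - 1*37685 = 520 - 1*37685 = 520 - 37685 = -37165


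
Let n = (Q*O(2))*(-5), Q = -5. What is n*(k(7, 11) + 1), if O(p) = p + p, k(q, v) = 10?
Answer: 1100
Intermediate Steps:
O(p) = 2*p
n = 100 (n = -10*2*(-5) = -5*4*(-5) = -20*(-5) = 100)
n*(k(7, 11) + 1) = 100*(10 + 1) = 100*11 = 1100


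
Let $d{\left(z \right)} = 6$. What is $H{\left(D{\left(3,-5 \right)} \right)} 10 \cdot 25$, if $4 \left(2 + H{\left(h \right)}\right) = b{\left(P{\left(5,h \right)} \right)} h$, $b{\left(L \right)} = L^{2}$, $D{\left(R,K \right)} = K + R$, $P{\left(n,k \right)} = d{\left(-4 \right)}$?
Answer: $-5000$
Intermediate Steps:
$P{\left(n,k \right)} = 6$
$H{\left(h \right)} = -2 + 9 h$ ($H{\left(h \right)} = -2 + \frac{6^{2} h}{4} = -2 + \frac{36 h}{4} = -2 + 9 h$)
$H{\left(D{\left(3,-5 \right)} \right)} 10 \cdot 25 = \left(-2 + 9 \left(-5 + 3\right)\right) 10 \cdot 25 = \left(-2 + 9 \left(-2\right)\right) 10 \cdot 25 = \left(-2 - 18\right) 10 \cdot 25 = \left(-20\right) 10 \cdot 25 = \left(-200\right) 25 = -5000$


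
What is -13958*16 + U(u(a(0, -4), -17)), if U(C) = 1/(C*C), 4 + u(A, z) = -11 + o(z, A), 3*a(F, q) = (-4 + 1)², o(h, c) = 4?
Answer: -27022687/121 ≈ -2.2333e+5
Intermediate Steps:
a(F, q) = 3 (a(F, q) = (-4 + 1)²/3 = (⅓)*(-3)² = (⅓)*9 = 3)
u(A, z) = -11 (u(A, z) = -4 + (-11 + 4) = -4 - 7 = -11)
U(C) = C⁻²
-13958*16 + U(u(a(0, -4), -17)) = -13958*16 + (-11)⁻² = -223328 + 1/121 = -27022687/121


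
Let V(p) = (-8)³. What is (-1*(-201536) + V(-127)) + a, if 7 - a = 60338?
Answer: 140693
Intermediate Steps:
V(p) = -512
a = -60331 (a = 7 - 1*60338 = 7 - 60338 = -60331)
(-1*(-201536) + V(-127)) + a = (-1*(-201536) - 512) - 60331 = (201536 - 512) - 60331 = 201024 - 60331 = 140693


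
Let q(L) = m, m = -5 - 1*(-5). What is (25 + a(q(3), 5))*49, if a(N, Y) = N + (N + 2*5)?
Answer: 1715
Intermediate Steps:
m = 0 (m = -5 + 5 = 0)
q(L) = 0
a(N, Y) = 10 + 2*N (a(N, Y) = N + (N + 10) = N + (10 + N) = 10 + 2*N)
(25 + a(q(3), 5))*49 = (25 + (10 + 2*0))*49 = (25 + (10 + 0))*49 = (25 + 10)*49 = 35*49 = 1715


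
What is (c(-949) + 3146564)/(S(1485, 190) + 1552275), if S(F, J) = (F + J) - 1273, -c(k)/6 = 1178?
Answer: 3139496/1552677 ≈ 2.0220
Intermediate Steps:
c(k) = -7068 (c(k) = -6*1178 = -7068)
S(F, J) = -1273 + F + J
(c(-949) + 3146564)/(S(1485, 190) + 1552275) = (-7068 + 3146564)/((-1273 + 1485 + 190) + 1552275) = 3139496/(402 + 1552275) = 3139496/1552677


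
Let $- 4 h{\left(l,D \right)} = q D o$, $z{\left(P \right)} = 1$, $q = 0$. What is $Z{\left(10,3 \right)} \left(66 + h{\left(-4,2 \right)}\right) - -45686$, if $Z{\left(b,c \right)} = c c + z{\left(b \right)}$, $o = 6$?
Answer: $46346$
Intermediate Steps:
$Z{\left(b,c \right)} = 1 + c^{2}$ ($Z{\left(b,c \right)} = c c + 1 = c^{2} + 1 = 1 + c^{2}$)
$h{\left(l,D \right)} = 0$ ($h{\left(l,D \right)} = - \frac{0 D 6}{4} = - \frac{0 \cdot 6}{4} = \left(- \frac{1}{4}\right) 0 = 0$)
$Z{\left(10,3 \right)} \left(66 + h{\left(-4,2 \right)}\right) - -45686 = \left(1 + 3^{2}\right) \left(66 + 0\right) - -45686 = \left(1 + 9\right) 66 + 45686 = 10 \cdot 66 + 45686 = 660 + 45686 = 46346$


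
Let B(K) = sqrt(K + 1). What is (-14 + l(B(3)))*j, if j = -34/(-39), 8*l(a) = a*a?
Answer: -153/13 ≈ -11.769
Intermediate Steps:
B(K) = sqrt(1 + K)
l(a) = a**2/8 (l(a) = (a*a)/8 = a**2/8)
j = 34/39 (j = -34*(-1/39) = 34/39 ≈ 0.87179)
(-14 + l(B(3)))*j = (-14 + (sqrt(1 + 3))**2/8)*(34/39) = (-14 + (sqrt(4))**2/8)*(34/39) = (-14 + (1/8)*2**2)*(34/39) = (-14 + (1/8)*4)*(34/39) = (-14 + 1/2)*(34/39) = -27/2*34/39 = -153/13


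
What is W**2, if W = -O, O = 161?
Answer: 25921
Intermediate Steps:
W = -161 (W = -1*161 = -161)
W**2 = (-161)**2 = 25921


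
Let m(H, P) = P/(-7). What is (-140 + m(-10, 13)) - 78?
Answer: -1539/7 ≈ -219.86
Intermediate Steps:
m(H, P) = -P/7 (m(H, P) = P*(-⅐) = -P/7)
(-140 + m(-10, 13)) - 78 = (-140 - ⅐*13) - 78 = (-140 - 13/7) - 78 = -993/7 - 78 = -1539/7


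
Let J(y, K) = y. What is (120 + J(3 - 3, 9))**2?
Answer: 14400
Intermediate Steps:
(120 + J(3 - 3, 9))**2 = (120 + (3 - 3))**2 = (120 + 0)**2 = 120**2 = 14400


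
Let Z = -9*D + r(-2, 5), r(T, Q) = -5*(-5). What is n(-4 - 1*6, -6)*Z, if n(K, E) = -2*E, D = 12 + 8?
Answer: -1860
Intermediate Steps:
r(T, Q) = 25
D = 20
Z = -155 (Z = -9*20 + 25 = -180 + 25 = -155)
n(-4 - 1*6, -6)*Z = -2*(-6)*(-155) = 12*(-155) = -1860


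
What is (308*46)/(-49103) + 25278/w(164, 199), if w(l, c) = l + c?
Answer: 37457050/540133 ≈ 69.348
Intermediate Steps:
w(l, c) = c + l
(308*46)/(-49103) + 25278/w(164, 199) = (308*46)/(-49103) + 25278/(199 + 164) = 14168*(-1/49103) + 25278/363 = -14168/49103 + 25278*(1/363) = -14168/49103 + 766/11 = 37457050/540133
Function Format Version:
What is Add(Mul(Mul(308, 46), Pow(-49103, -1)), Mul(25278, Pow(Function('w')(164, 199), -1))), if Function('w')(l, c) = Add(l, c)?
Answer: Rational(37457050, 540133) ≈ 69.348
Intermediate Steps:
Function('w')(l, c) = Add(c, l)
Add(Mul(Mul(308, 46), Pow(-49103, -1)), Mul(25278, Pow(Function('w')(164, 199), -1))) = Add(Mul(Mul(308, 46), Pow(-49103, -1)), Mul(25278, Pow(Add(199, 164), -1))) = Add(Mul(14168, Rational(-1, 49103)), Mul(25278, Pow(363, -1))) = Add(Rational(-14168, 49103), Mul(25278, Rational(1, 363))) = Add(Rational(-14168, 49103), Rational(766, 11)) = Rational(37457050, 540133)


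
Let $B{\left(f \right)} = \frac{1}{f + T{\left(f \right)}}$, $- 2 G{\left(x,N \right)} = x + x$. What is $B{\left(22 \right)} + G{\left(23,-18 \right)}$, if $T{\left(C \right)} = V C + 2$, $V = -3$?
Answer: $- \frac{967}{42} \approx -23.024$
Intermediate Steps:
$G{\left(x,N \right)} = - x$ ($G{\left(x,N \right)} = - \frac{x + x}{2} = - \frac{2 x}{2} = - x$)
$T{\left(C \right)} = 2 - 3 C$ ($T{\left(C \right)} = - 3 C + 2 = 2 - 3 C$)
$B{\left(f \right)} = \frac{1}{2 - 2 f}$ ($B{\left(f \right)} = \frac{1}{f - \left(-2 + 3 f\right)} = \frac{1}{2 - 2 f}$)
$B{\left(22 \right)} + G{\left(23,-18 \right)} = \frac{1}{2 \left(1 - 22\right)} - 23 = \frac{1}{2 \left(-21\right)} - 23 = \frac{1}{2} \left(- \frac{1}{21}\right) - 23 = - \frac{1}{42} - 23 = - \frac{967}{42}$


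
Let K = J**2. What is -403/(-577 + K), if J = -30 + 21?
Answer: 13/16 ≈ 0.81250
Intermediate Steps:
J = -9
K = 81 (K = (-9)**2 = 81)
-403/(-577 + K) = -403/(-577 + 81) = -403/(-496) = -403*(-1/496) = 13/16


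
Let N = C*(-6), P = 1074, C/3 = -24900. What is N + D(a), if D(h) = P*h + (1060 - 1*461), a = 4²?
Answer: 465983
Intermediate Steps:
C = -74700 (C = 3*(-24900) = -74700)
a = 16
N = 448200 (N = -74700*(-6) = 448200)
D(h) = 599 + 1074*h (D(h) = 1074*h + (1060 - 1*461) = 1074*h + (1060 - 461) = 1074*h + 599 = 599 + 1074*h)
N + D(a) = 448200 + (599 + 1074*16) = 448200 + (599 + 17184) = 448200 + 17783 = 465983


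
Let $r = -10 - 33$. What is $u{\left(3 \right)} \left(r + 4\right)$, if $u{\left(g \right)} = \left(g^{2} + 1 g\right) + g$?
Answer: $-585$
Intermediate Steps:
$r = -43$
$u{\left(g \right)} = g^{2} + 2 g$ ($u{\left(g \right)} = \left(g^{2} + g\right) + g = \left(g + g^{2}\right) + g = g^{2} + 2 g$)
$u{\left(3 \right)} \left(r + 4\right) = 3 \left(2 + 3\right) \left(-43 + 4\right) = 3 \cdot 5 \left(-39\right) = 15 \left(-39\right) = -585$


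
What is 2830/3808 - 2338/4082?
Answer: 662239/3886064 ≈ 0.17041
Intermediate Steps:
2830/3808 - 2338/4082 = 2830*(1/3808) - 2338*1/4082 = 1415/1904 - 1169/2041 = 662239/3886064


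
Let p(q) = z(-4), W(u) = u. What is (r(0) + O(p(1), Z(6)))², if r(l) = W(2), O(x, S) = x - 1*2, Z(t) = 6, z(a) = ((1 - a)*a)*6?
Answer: 14400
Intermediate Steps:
z(a) = 6*a*(1 - a) (z(a) = (a*(1 - a))*6 = 6*a*(1 - a))
p(q) = -120 (p(q) = 6*(-4)*(1 - 1*(-4)) = 6*(-4)*(1 + 4) = 6*(-4)*5 = -120)
O(x, S) = -2 + x (O(x, S) = x - 2 = -2 + x)
r(l) = 2
(r(0) + O(p(1), Z(6)))² = (2 + (-2 - 120))² = (2 - 122)² = (-120)² = 14400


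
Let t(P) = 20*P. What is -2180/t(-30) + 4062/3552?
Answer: 42419/8880 ≈ 4.7769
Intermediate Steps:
-2180/t(-30) + 4062/3552 = -2180/(20*(-30)) + 4062/3552 = -2180/(-600) + 4062*(1/3552) = -2180*(-1/600) + 677/592 = 109/30 + 677/592 = 42419/8880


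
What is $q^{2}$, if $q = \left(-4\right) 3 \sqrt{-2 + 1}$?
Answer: $-144$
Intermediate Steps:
$q = - 12 i$ ($q = - 12 \sqrt{-1} = - 12 i \approx - 12.0 i$)
$q^{2} = \left(- 12 i\right)^{2} = -144$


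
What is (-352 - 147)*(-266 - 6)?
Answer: 135728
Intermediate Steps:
(-352 - 147)*(-266 - 6) = -499*(-272) = 135728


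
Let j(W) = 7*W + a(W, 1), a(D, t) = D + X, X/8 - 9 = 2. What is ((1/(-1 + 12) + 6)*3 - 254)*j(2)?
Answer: -269672/11 ≈ -24516.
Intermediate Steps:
X = 88 (X = 72 + 8*2 = 72 + 16 = 88)
a(D, t) = 88 + D (a(D, t) = D + 88 = 88 + D)
j(W) = 88 + 8*W (j(W) = 7*W + (88 + W) = 88 + 8*W)
((1/(-1 + 12) + 6)*3 - 254)*j(2) = ((1/(-1 + 12) + 6)*3 - 254)*(88 + 8*2) = ((1/11 + 6)*3 - 254)*(88 + 16) = ((1/11 + 6)*3 - 254)*104 = ((67/11)*3 - 254)*104 = (201/11 - 254)*104 = -2593/11*104 = -269672/11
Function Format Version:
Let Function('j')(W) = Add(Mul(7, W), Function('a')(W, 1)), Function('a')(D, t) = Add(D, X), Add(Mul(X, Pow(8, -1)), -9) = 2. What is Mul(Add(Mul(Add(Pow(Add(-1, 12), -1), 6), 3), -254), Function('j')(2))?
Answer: Rational(-269672, 11) ≈ -24516.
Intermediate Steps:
X = 88 (X = Add(72, Mul(8, 2)) = Add(72, 16) = 88)
Function('a')(D, t) = Add(88, D) (Function('a')(D, t) = Add(D, 88) = Add(88, D))
Function('j')(W) = Add(88, Mul(8, W)) (Function('j')(W) = Add(Mul(7, W), Add(88, W)) = Add(88, Mul(8, W)))
Mul(Add(Mul(Add(Pow(Add(-1, 12), -1), 6), 3), -254), Function('j')(2)) = Mul(Add(Mul(Add(Pow(Add(-1, 12), -1), 6), 3), -254), Add(88, Mul(8, 2))) = Mul(Add(Mul(Add(Pow(11, -1), 6), 3), -254), Add(88, 16)) = Mul(Add(Mul(Add(Rational(1, 11), 6), 3), -254), 104) = Mul(Add(Mul(Rational(67, 11), 3), -254), 104) = Mul(Add(Rational(201, 11), -254), 104) = Mul(Rational(-2593, 11), 104) = Rational(-269672, 11)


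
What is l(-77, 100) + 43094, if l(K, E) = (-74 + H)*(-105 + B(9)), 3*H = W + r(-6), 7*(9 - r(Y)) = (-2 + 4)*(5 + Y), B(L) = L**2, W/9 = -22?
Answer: 324658/7 ≈ 46380.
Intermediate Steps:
W = -198 (W = 9*(-22) = -198)
r(Y) = 53/7 - 2*Y/7 (r(Y) = 9 - (-2 + 4)*(5 + Y)/7 = 9 - 2*(5 + Y)/7 = 9 - (10 + 2*Y)/7 = 9 + (-10/7 - 2*Y/7) = 53/7 - 2*Y/7)
H = -1321/21 (H = (-198 + (53/7 - 2/7*(-6)))/3 = (-198 + (53/7 + 12/7))/3 = (-198 + 65/7)/3 = (1/3)*(-1321/7) = -1321/21 ≈ -62.905)
l(K, E) = 23000/7 (l(K, E) = (-74 - 1321/21)*(-105 + 9**2) = -2875*(-105 + 81)/21 = -2875/21*(-24) = 23000/7)
l(-77, 100) + 43094 = 23000/7 + 43094 = 324658/7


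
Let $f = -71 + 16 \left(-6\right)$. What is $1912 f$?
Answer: $-319304$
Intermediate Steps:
$f = -167$ ($f = -71 - 96 = -167$)
$1912 f = 1912 \left(-167\right) = -319304$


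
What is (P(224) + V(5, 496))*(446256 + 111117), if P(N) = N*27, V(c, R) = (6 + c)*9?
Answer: 3426171831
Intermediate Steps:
V(c, R) = 54 + 9*c
P(N) = 27*N
(P(224) + V(5, 496))*(446256 + 111117) = (27*224 + (54 + 9*5))*(446256 + 111117) = (6048 + (54 + 45))*557373 = (6048 + 99)*557373 = 6147*557373 = 3426171831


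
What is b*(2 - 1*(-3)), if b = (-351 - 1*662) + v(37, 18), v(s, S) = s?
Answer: -4880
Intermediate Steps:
b = -976 (b = (-351 - 1*662) + 37 = (-351 - 662) + 37 = -1013 + 37 = -976)
b*(2 - 1*(-3)) = -976*(2 - 1*(-3)) = -976*(2 + 3) = -976*5 = -4880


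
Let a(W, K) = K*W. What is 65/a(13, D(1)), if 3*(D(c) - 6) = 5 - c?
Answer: 15/22 ≈ 0.68182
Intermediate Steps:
D(c) = 23/3 - c/3 (D(c) = 6 + (5 - c)/3 = 6 + (5/3 - c/3) = 23/3 - c/3)
65/a(13, D(1)) = 65/(((23/3 - 1/3*1)*13)) = 65/(((23/3 - 1/3)*13)) = 65/(((22/3)*13)) = 65/(286/3) = 65*(3/286) = 15/22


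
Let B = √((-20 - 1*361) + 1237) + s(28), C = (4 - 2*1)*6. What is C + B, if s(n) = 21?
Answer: 33 + 2*√214 ≈ 62.257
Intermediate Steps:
C = 12 (C = (4 - 2)*6 = 2*6 = 12)
B = 21 + 2*√214 (B = √((-20 - 1*361) + 1237) + 21 = √((-20 - 361) + 1237) + 21 = √(-381 + 1237) + 21 = √856 + 21 = 2*√214 + 21 = 21 + 2*√214 ≈ 50.257)
C + B = 12 + (21 + 2*√214) = 33 + 2*√214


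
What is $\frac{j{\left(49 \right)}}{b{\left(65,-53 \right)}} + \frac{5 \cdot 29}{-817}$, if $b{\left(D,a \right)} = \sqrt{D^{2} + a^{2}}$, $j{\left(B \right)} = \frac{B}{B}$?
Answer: $- \frac{145}{817} + \frac{\sqrt{7034}}{7034} \approx -0.16556$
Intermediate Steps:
$j{\left(B \right)} = 1$
$\frac{j{\left(49 \right)}}{b{\left(65,-53 \right)}} + \frac{5 \cdot 29}{-817} = 1 \frac{1}{\sqrt{65^{2} + \left(-53\right)^{2}}} + \frac{5 \cdot 29}{-817} = 1 \frac{1}{\sqrt{4225 + 2809}} + 145 \left(- \frac{1}{817}\right) = 1 \frac{1}{\sqrt{7034}} - \frac{145}{817} = 1 \frac{\sqrt{7034}}{7034} - \frac{145}{817} = \frac{\sqrt{7034}}{7034} - \frac{145}{817} = - \frac{145}{817} + \frac{\sqrt{7034}}{7034}$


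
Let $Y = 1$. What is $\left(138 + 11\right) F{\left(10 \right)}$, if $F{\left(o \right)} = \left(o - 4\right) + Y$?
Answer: $1043$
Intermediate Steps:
$F{\left(o \right)} = -3 + o$ ($F{\left(o \right)} = \left(o - 4\right) + 1 = \left(-4 + o\right) + 1 = -3 + o$)
$\left(138 + 11\right) F{\left(10 \right)} = \left(138 + 11\right) \left(-3 + 10\right) = 149 \cdot 7 = 1043$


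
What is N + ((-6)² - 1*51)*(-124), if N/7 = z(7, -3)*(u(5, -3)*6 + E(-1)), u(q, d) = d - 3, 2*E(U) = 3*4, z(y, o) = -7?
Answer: 3330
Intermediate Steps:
E(U) = 6 (E(U) = (3*4)/2 = (½)*12 = 6)
u(q, d) = -3 + d
N = 1470 (N = 7*(-7*((-3 - 3)*6 + 6)) = 7*(-7*(-6*6 + 6)) = 7*(-7*(-36 + 6)) = 7*(-7*(-30)) = 7*210 = 1470)
N + ((-6)² - 1*51)*(-124) = 1470 + ((-6)² - 1*51)*(-124) = 1470 + (36 - 51)*(-124) = 1470 - 15*(-124) = 1470 + 1860 = 3330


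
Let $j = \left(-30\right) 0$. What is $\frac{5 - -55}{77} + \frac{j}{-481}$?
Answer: $\frac{60}{77} \approx 0.77922$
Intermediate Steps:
$j = 0$
$\frac{5 - -55}{77} + \frac{j}{-481} = \frac{5 - -55}{77} + \frac{0}{-481} = \left(5 + 55\right) \frac{1}{77} + 0 \left(- \frac{1}{481}\right) = 60 \cdot \frac{1}{77} + 0 = \frac{60}{77} + 0 = \frac{60}{77}$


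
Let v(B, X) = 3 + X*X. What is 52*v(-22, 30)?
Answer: 46956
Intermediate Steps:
v(B, X) = 3 + X**2
52*v(-22, 30) = 52*(3 + 30**2) = 52*(3 + 900) = 52*903 = 46956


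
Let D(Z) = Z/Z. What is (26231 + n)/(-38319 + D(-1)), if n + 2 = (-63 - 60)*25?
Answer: -681/1127 ≈ -0.60426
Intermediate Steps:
n = -3077 (n = -2 + (-63 - 60)*25 = -2 - 123*25 = -2 - 3075 = -3077)
D(Z) = 1
(26231 + n)/(-38319 + D(-1)) = (26231 - 3077)/(-38319 + 1) = 23154/(-38318) = 23154*(-1/38318) = -681/1127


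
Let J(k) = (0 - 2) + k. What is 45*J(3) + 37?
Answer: 82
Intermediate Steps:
J(k) = -2 + k
45*J(3) + 37 = 45*(-2 + 3) + 37 = 45*1 + 37 = 45 + 37 = 82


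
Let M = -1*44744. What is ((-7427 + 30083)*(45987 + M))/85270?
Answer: 14080704/42635 ≈ 330.26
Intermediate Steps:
M = -44744
((-7427 + 30083)*(45987 + M))/85270 = ((-7427 + 30083)*(45987 - 44744))/85270 = (22656*1243)*(1/85270) = 28161408*(1/85270) = 14080704/42635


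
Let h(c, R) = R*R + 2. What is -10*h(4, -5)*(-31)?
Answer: 8370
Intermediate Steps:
h(c, R) = 2 + R² (h(c, R) = R² + 2 = 2 + R²)
-10*h(4, -5)*(-31) = -10*(2 + (-5)²)*(-31) = -10*(2 + 25)*(-31) = -10*27*(-31) = -270*(-31) = 8370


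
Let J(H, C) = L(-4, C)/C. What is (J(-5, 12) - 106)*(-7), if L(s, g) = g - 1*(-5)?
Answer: 8785/12 ≈ 732.08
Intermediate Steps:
L(s, g) = 5 + g (L(s, g) = g + 5 = 5 + g)
J(H, C) = (5 + C)/C
(J(-5, 12) - 106)*(-7) = ((5 + 12)/12 - 106)*(-7) = ((1/12)*17 - 106)*(-7) = (17/12 - 106)*(-7) = -1255/12*(-7) = 8785/12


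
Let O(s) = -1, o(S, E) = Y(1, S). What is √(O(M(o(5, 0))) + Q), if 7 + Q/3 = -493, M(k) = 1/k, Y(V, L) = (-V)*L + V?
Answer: I*√1501 ≈ 38.743*I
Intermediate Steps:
Y(V, L) = V - L*V (Y(V, L) = -L*V + V = V - L*V)
o(S, E) = 1 - S (o(S, E) = 1*(1 - S) = 1 - S)
M(k) = 1/k
Q = -1500 (Q = -21 + 3*(-493) = -21 - 1479 = -1500)
√(O(M(o(5, 0))) + Q) = √(-1 - 1500) = √(-1501) = I*√1501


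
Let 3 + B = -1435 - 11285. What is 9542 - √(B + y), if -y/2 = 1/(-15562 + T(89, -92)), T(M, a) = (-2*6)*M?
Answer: 9542 - 16*I*√3436165435/8315 ≈ 9542.0 - 112.8*I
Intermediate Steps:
T(M, a) = -12*M
B = -12723 (B = -3 + (-1435 - 11285) = -3 - 12720 = -12723)
y = 1/8315 (y = -2/(-15562 - 12*89) = -2/(-15562 - 1068) = -2/(-16630) = -2*(-1/16630) = 1/8315 ≈ 0.00012026)
9542 - √(B + y) = 9542 - √(-12723 + 1/8315) = 9542 - √(-105791744/8315) = 9542 - 16*I*√3436165435/8315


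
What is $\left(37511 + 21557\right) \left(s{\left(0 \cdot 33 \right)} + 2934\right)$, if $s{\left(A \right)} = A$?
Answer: $173305512$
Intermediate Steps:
$\left(37511 + 21557\right) \left(s{\left(0 \cdot 33 \right)} + 2934\right) = \left(37511 + 21557\right) \left(0 \cdot 33 + 2934\right) = 59068 \left(0 + 2934\right) = 59068 \cdot 2934 = 173305512$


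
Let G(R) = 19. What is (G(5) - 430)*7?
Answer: -2877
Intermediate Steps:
(G(5) - 430)*7 = (19 - 430)*7 = -411*7 = -2877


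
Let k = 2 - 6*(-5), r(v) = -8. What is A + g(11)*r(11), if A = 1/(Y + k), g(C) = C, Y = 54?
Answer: -7567/86 ≈ -87.988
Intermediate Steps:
k = 32 (k = 2 + 30 = 32)
A = 1/86 (A = 1/(54 + 32) = 1/86 ≈ 0.011628)
A + g(11)*r(11) = 1/86 + 11*(-8) = 1/86 - 88 = -7567/86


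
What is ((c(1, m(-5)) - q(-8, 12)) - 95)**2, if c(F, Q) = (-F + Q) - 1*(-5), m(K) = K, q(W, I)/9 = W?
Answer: 576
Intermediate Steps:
q(W, I) = 9*W
c(F, Q) = 5 + Q - F (c(F, Q) = (Q - F) + 5 = 5 + Q - F)
((c(1, m(-5)) - q(-8, 12)) - 95)**2 = (((5 - 5 - 1*1) - 9*(-8)) - 95)**2 = (((5 - 5 - 1) - 1*(-72)) - 95)**2 = ((-1 + 72) - 95)**2 = (71 - 95)**2 = (-24)**2 = 576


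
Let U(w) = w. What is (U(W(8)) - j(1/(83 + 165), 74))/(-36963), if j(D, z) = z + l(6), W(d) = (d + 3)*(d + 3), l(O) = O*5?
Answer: -17/36963 ≈ -0.00045992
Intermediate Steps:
l(O) = 5*O
W(d) = (3 + d)**2 (W(d) = (3 + d)*(3 + d) = (3 + d)**2)
j(D, z) = 30 + z (j(D, z) = z + 5*6 = z + 30 = 30 + z)
(U(W(8)) - j(1/(83 + 165), 74))/(-36963) = ((3 + 8)**2 - (30 + 74))/(-36963) = (11**2 - 1*104)*(-1/36963) = (121 - 104)*(-1/36963) = 17*(-1/36963) = -17/36963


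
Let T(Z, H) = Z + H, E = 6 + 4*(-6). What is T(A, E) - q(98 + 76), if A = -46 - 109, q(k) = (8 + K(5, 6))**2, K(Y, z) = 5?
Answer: -342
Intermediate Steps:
q(k) = 169 (q(k) = (8 + 5)**2 = 13**2 = 169)
A = -155
E = -18 (E = 6 - 24 = -18)
T(Z, H) = H + Z
T(A, E) - q(98 + 76) = (-18 - 155) - 1*169 = -173 - 169 = -342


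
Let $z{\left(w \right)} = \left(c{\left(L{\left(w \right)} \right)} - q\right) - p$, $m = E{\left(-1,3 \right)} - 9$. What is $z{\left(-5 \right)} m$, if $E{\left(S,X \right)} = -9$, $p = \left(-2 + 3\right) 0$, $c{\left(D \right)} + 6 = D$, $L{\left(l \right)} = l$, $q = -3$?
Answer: $144$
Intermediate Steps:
$c{\left(D \right)} = -6 + D$
$p = 0$ ($p = 1 \cdot 0 = 0$)
$m = -18$ ($m = -9 - 9 = -18$)
$z{\left(w \right)} = -3 + w$ ($z{\left(w \right)} = \left(\left(-6 + w\right) - -3\right) - 0 = \left(\left(-6 + w\right) + 3\right) + 0 = \left(-3 + w\right) + 0 = -3 + w$)
$z{\left(-5 \right)} m = \left(-3 - 5\right) \left(-18\right) = \left(-8\right) \left(-18\right) = 144$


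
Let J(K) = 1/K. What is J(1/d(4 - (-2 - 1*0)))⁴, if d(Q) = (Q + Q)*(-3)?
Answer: 1679616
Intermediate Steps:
d(Q) = -6*Q (d(Q) = (2*Q)*(-3) = -6*Q)
J(1/d(4 - (-2 - 1*0)))⁴ = (1/(1/(-6*(4 - (-2 - 1*0)))))⁴ = (1/(1/(-6*(4 - (-2 + 0)))))⁴ = (1/(1/(-6*(4 - 1*(-2)))))⁴ = (1/(1/(-6*(4 + 2))))⁴ = (1/(1/(-6*6)))⁴ = (1/(1/(-36)))⁴ = (1/(-1/36))⁴ = (-36)⁴ = 1679616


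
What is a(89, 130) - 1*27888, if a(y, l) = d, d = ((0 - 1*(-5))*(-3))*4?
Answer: -27948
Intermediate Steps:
d = -60 (d = ((0 + 5)*(-3))*4 = (5*(-3))*4 = -15*4 = -60)
a(y, l) = -60
a(89, 130) - 1*27888 = -60 - 1*27888 = -60 - 27888 = -27948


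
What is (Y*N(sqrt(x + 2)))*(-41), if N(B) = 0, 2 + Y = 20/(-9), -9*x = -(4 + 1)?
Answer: 0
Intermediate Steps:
x = 5/9 (x = -(-1)*(4 + 1)/9 = -(-1)*5/9 = -1/9*(-5) = 5/9 ≈ 0.55556)
Y = -38/9 (Y = -2 + 20/(-9) = -2 + 20*(-1/9) = -2 - 20/9 = -38/9 ≈ -4.2222)
(Y*N(sqrt(x + 2)))*(-41) = -38/9*0*(-41) = 0*(-41) = 0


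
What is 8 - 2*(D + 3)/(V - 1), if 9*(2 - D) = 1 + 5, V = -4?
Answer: 146/15 ≈ 9.7333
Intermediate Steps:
D = 4/3 (D = 2 - (1 + 5)/9 = 2 - 1/9*6 = 2 - 2/3 = 4/3 ≈ 1.3333)
8 - 2*(D + 3)/(V - 1) = 8 - 2*(4/3 + 3)/(-4 - 1) = 8 - 26/(3*(-5)) = 8 - 26*(-1)/(3*5) = 8 - 2*(-13/15) = 8 + 26/15 = 146/15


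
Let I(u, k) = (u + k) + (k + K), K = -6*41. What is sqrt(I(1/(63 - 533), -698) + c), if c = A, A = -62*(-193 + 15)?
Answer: sqrt(2075134130)/470 ≈ 96.923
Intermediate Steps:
K = -246
A = 11036 (A = -62*(-178) = 11036)
c = 11036
I(u, k) = -246 + u + 2*k (I(u, k) = (u + k) + (k - 246) = (k + u) + (-246 + k) = -246 + u + 2*k)
sqrt(I(1/(63 - 533), -698) + c) = sqrt((-246 + 1/(63 - 533) + 2*(-698)) + 11036) = sqrt((-246 + 1/(-470) - 1396) + 11036) = sqrt((-246 - 1/470 - 1396) + 11036) = sqrt(-771741/470 + 11036) = sqrt(4415179/470) = sqrt(2075134130)/470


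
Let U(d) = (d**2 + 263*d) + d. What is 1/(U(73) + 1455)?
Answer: 1/26056 ≈ 3.8379e-5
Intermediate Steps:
U(d) = d**2 + 264*d
1/(U(73) + 1455) = 1/(73*(264 + 73) + 1455) = 1/(73*337 + 1455) = 1/(24601 + 1455) = 1/26056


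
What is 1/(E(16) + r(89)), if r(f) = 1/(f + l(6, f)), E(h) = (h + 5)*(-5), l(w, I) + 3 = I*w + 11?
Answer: -631/66254 ≈ -0.0095240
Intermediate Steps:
l(w, I) = 8 + I*w (l(w, I) = -3 + (I*w + 11) = -3 + (11 + I*w) = 8 + I*w)
E(h) = -25 - 5*h (E(h) = (5 + h)*(-5) = -25 - 5*h)
r(f) = 1/(8 + 7*f) (r(f) = 1/(f + (8 + f*6)) = 1/(f + (8 + 6*f)) = 1/(8 + 7*f))
1/(E(16) + r(89)) = 1/((-25 - 5*16) + 1/(8 + 7*89)) = 1/((-25 - 80) + 1/(8 + 623)) = 1/(-105 + 1/631) = 1/(-66254/631) = -631/66254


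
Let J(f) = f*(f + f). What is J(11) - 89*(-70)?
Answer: 6472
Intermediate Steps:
J(f) = 2*f² (J(f) = f*(2*f) = 2*f²)
J(11) - 89*(-70) = 2*11² - 89*(-70) = 2*121 + 6230 = 242 + 6230 = 6472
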